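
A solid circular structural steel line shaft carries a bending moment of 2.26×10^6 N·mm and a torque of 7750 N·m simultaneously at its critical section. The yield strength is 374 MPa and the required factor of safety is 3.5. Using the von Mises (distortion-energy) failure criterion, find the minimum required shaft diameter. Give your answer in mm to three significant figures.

σ_allow = σ_y/n = 374/3.5 = 106.9 MPa.
For a solid shaft σ_b = 32M/(πd³) and τ = 16T/(πd³), so the von Mises stress is σ' = (16/πd³)·√(4M²+3T²).
√(4M²+3T²) = √(4×(2.260×10^6)² + 3×(7.750×10^6)²) = 1.416×10^7 N·mm.
d³ = 16×1.416×10^7/(π×106.9) = 675100 mm³.
d = 87.72 mm.

d = 87.7 mm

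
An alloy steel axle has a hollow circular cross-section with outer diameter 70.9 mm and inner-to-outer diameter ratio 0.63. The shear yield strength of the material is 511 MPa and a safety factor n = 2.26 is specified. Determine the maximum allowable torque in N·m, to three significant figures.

τ_allow = 511/2.26 = 226.1 MPa.
For a hollow shaft T_allow = τ_allow·πd_o³(1−k⁴)/16 with 1−k⁴ = 0.8425, so πd_o³(1−k⁴)/16 = 58960 mm³.
T_allow = 226.1×58960 = 1.333×10^7 N·mm = 13330 N·m.

T_allow = 13300 N·m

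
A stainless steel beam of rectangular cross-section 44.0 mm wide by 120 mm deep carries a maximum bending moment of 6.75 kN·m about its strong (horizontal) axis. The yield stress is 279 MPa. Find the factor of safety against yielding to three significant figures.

Section modulus S = bh²/6 = 44.0×120²/6 = 105600 mm³.
σ = M/S = 6750000/105600 = 63.92 MPa.
n = 279/63.92 = 4.365.

n = 4.36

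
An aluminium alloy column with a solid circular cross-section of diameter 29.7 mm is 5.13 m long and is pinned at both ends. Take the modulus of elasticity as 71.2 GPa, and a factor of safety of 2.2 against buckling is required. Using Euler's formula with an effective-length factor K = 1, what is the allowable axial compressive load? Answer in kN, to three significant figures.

P_allow = 0.464 kN

I = πd⁴/64 = π×29.7⁴/64 = 38190 mm⁴.
Effective length L_e = KL = 1×5.13 m = 5130 mm.
Euler critical load P_cr = π²EI/L_e² = π²×71200×38190/5130² = 1020 N.
P_allow = P_cr/n = 1020/2.2 = 463.6 N.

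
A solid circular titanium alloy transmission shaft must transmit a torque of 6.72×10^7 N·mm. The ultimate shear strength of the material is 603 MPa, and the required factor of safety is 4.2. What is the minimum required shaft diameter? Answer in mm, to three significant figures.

Allowable shear stress τ_allow = 603/4.2 = 143.6 MPa.
For a solid shaft τ = 16T/(πd³), so d³ = 16T/(π τ_allow) = 16×6.7200×10^7/(π×143.6) = 2.384×10^6 mm³.
d = (2.384×10^6)^(1/3) = 133.6 mm.

d = 134 mm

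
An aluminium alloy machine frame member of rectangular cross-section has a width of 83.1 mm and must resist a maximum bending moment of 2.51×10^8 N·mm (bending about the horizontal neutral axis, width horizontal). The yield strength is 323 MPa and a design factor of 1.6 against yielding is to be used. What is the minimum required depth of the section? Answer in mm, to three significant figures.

σ_allow = 323/1.6 = 201.9 MPa.
For a rectangular section σ = 6M/(bh²), so h² = 6M/(b σ_allow) = 6×2.5100×10^8/(83.1×201.9) = 89770 mm².
h = 299.6 mm.

h = 300 mm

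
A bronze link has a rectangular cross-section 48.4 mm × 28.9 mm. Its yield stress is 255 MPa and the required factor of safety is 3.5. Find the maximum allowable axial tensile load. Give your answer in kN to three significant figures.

F_allow = 102 kN

σ_allow = 255/3.5 = 72.86 MPa.
A = 48.4×28.9 = 1399 mm².
F_allow = σ_allow × A = 72.86×1399 = 101900 N.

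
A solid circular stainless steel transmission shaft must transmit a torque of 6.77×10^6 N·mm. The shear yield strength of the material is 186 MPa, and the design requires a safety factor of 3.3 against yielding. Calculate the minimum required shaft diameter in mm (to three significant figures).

d = 84.9 mm

Allowable shear stress τ_allow = 186/3.3 = 56.36 MPa.
For a solid shaft τ = 16T/(πd³), so d³ = 16T/(π τ_allow) = 16×6770000/(π×56.36) = 611700 mm³.
d = (611700)^(1/3) = 84.89 mm.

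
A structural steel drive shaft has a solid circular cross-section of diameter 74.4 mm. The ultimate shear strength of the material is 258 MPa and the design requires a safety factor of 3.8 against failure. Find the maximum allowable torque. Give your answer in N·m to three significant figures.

T_allow = 5490 N·m

τ_allow = 258/3.8 = 67.89 MPa.
For a solid shaft T_allow = τ_allow·πd³/16; πd³/16 = π×74.4³/16 = 80860 mm³.
T_allow = 67.89×80860 = 5.490×10^6 N·mm = 5490 N·m.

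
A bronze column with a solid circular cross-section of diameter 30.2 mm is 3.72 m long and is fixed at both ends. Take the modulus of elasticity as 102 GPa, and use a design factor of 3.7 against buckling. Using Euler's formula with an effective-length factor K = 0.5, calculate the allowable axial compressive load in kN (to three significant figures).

I = πd⁴/64 = π×30.2⁴/64 = 40830 mm⁴.
Effective length L_e = KL = 0.5×3.72 m = 1860 mm.
Euler critical load P_cr = π²EI/L_e² = π²×102000×40830/1860² = 11880 N.
P_allow = P_cr/n = 11880/3.7 = 3211 N.

P_allow = 3.21 kN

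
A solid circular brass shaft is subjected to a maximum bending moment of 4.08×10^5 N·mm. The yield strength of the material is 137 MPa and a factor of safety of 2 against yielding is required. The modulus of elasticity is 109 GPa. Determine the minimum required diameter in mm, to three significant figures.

σ_allow = 137/2 = 68.50 MPa.
For a solid circular section σ = 32M/(πd³), so d³ = 32M/(π σ_allow) = 32×408000/(π×68.50) = 60670 mm³.
d = 39.29 mm.

d = 39.3 mm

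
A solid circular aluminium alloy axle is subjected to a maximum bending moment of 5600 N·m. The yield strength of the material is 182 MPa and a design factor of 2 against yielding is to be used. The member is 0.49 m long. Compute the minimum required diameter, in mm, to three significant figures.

d = 85.6 mm

σ_allow = 182/2 = 91.00 MPa.
For a solid circular section σ = 32M/(πd³), so d³ = 32M/(π σ_allow) = 32×5600000/(π×91.00) = 626800 mm³.
d = 85.58 mm.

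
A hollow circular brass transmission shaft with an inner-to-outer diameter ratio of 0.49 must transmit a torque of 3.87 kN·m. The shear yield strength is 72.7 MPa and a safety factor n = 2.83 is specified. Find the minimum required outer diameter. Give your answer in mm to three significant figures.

τ_allow = 72.7/2.83 = 25.69 MPa.
For a hollow shaft τ = 16T/[πd_o³(1−k⁴)] with k = 0.49, so 1−k⁴ = 0.9424.
d_o³ = 16T/[π τ_allow (1−k⁴)] = 16×3870000/(π×25.69×0.9424) = 814200 mm³.
d_o = 93.38 mm.

d_o = 93.4 mm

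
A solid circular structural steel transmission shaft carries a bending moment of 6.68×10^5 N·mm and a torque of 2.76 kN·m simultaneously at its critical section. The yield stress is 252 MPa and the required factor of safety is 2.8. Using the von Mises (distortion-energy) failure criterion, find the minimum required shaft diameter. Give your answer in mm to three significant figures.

σ_allow = σ_y/n = 252/2.8 = 90.00 MPa.
For a solid shaft σ_b = 32M/(πd³) and τ = 16T/(πd³), so the von Mises stress is σ' = (16/πd³)·√(4M²+3T²).
√(4M²+3T²) = √(4×(668000)² + 3×(2.760×10^6)²) = 4.964×10^6 N·mm.
d³ = 16×4.964×10^6/(π×90.00) = 280900 mm³.
d = 65.49 mm.

d = 65.5 mm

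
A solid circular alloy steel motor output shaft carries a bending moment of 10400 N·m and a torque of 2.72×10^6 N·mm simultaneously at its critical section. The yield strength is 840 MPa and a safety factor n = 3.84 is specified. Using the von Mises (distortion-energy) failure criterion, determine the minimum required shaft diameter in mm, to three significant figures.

σ_allow = σ_y/n = 840/3.84 = 218.8 MPa.
For a solid shaft σ_b = 32M/(πd³) and τ = 16T/(πd³), so the von Mises stress is σ' = (16/πd³)·√(4M²+3T²).
√(4M²+3T²) = √(4×(1.040×10^7)² + 3×(2.720×10^6)²) = 2.133×10^7 N·mm.
d³ = 16×2.133×10^7/(π×218.8) = 496500 mm³.
d = 79.19 mm.

d = 79.2 mm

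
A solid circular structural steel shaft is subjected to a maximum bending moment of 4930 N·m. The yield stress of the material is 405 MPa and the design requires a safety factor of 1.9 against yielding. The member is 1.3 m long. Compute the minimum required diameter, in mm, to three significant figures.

d = 61.8 mm

σ_allow = 405/1.9 = 213.2 MPa.
For a solid circular section σ = 32M/(πd³), so d³ = 32M/(π σ_allow) = 32×4930000/(π×213.2) = 235600 mm³.
d = 61.76 mm.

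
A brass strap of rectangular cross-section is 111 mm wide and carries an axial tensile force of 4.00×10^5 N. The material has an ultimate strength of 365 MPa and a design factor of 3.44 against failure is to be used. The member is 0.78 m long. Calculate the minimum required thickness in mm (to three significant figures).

σ_allow = 365/3.44 = 106.1 MPa.
Required area A = F/σ_allow = 400000/106.1 = 3770 mm².
t = A/w = 3770/111 = 33.96 mm.

t = 34.0 mm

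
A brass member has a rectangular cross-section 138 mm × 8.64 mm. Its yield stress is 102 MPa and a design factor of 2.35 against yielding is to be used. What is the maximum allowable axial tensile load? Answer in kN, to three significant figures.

σ_allow = 102/2.35 = 43.40 MPa.
A = 138×8.64 = 1192 mm².
F_allow = σ_allow × A = 43.40×1192 = 51750 N.

F_allow = 51.8 kN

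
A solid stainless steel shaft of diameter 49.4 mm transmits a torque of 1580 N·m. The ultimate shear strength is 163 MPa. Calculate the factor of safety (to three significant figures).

τ = 16T/(πd³) = 16×1580000/(π×49.4³) = 66.75 MPa.
n = τ_limit/τ = 163/66.75 = 2.442.

n = 2.44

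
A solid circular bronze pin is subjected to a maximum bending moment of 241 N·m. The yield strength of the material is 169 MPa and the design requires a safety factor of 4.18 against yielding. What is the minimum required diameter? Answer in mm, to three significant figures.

d = 39.3 mm

σ_allow = 169/4.18 = 40.43 MPa.
For a solid circular section σ = 32M/(πd³), so d³ = 32M/(π σ_allow) = 32×241000/(π×40.43) = 60720 mm³.
d = 39.30 mm.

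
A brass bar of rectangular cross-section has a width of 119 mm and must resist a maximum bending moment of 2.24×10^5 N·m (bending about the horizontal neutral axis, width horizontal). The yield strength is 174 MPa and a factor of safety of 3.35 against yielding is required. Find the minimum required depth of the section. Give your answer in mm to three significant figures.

σ_allow = 174/3.35 = 51.94 MPa.
For a rectangular section σ = 6M/(bh²), so h² = 6M/(b σ_allow) = 6×2.2400×10^8/(119×51.94) = 217400 mm².
h = 466.3 mm.

h = 466 mm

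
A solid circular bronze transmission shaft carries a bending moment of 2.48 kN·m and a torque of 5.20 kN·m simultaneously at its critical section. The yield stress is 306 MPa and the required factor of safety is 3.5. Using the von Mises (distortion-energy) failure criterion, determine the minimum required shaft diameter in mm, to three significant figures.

d = 84.3 mm

σ_allow = σ_y/n = 306/3.5 = 87.43 MPa.
For a solid shaft σ_b = 32M/(πd³) and τ = 16T/(πd³), so the von Mises stress is σ' = (16/πd³)·√(4M²+3T²).
√(4M²+3T²) = √(4×(2.480×10^6)² + 3×(5.200×10^6)²) = 1.028×10^7 N·mm.
d³ = 16×1.028×10^7/(π×87.43) = 599000 mm³.
d = 84.29 mm.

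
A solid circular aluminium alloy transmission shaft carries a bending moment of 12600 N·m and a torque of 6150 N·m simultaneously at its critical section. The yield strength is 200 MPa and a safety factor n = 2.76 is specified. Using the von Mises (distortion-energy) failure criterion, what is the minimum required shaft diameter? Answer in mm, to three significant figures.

σ_allow = σ_y/n = 200/2.76 = 72.46 MPa.
For a solid shaft σ_b = 32M/(πd³) and τ = 16T/(πd³), so the von Mises stress is σ' = (16/πd³)·√(4M²+3T²).
√(4M²+3T²) = √(4×(1.260×10^7)² + 3×(6.150×10^6)²) = 2.736×10^7 N·mm.
d³ = 16×2.736×10^7/(π×72.46) = 1.923×10^6 mm³.
d = 124.4 mm.

d = 124 mm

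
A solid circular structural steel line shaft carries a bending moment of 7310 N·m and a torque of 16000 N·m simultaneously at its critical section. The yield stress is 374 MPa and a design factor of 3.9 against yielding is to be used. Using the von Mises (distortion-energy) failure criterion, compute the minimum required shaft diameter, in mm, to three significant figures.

d = 119 mm

σ_allow = σ_y/n = 374/3.9 = 95.90 MPa.
For a solid shaft σ_b = 32M/(πd³) and τ = 16T/(πd³), so the von Mises stress is σ' = (16/πd³)·√(4M²+3T²).
√(4M²+3T²) = √(4×(7.310×10^6)² + 3×(1.600×10^7)²) = 3.133×10^7 N·mm.
d³ = 16×3.133×10^7/(π×95.90) = 1.664×10^6 mm³.
d = 118.5 mm.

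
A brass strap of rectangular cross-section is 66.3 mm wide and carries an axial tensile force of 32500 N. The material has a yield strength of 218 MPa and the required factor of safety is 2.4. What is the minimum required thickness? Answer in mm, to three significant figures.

σ_allow = 218/2.4 = 90.83 MPa.
Required area A = F/σ_allow = 32500/90.83 = 357.8 mm².
t = A/w = 357.8/66.3 = 5.397 mm.

t = 5.40 mm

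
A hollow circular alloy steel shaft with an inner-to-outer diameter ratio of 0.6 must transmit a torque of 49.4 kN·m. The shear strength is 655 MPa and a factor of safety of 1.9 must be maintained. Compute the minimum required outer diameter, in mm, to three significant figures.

d_o = 94.3 mm

τ_allow = 655/1.9 = 344.7 MPa.
For a hollow shaft τ = 16T/[πd_o³(1−k⁴)] with k = 0.6, so 1−k⁴ = 0.8704.
d_o³ = 16T/[π τ_allow (1−k⁴)] = 16×4.9400×10^7/(π×344.7×0.8704) = 838500 mm³.
d_o = 94.30 mm.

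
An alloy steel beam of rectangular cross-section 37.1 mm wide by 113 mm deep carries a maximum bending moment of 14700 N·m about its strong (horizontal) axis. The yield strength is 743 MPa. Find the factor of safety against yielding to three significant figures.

Section modulus S = bh²/6 = 37.1×113²/6 = 78950 mm³.
σ = M/S = 1.4700×10^7/78950 = 186.2 MPa.
n = 743/186.2 = 3.991.

n = 3.99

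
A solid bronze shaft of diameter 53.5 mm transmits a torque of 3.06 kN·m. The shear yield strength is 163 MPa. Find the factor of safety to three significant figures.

τ = 16T/(πd³) = 16×3060000/(π×53.5³) = 101.8 MPa.
n = τ_limit/τ = 163/101.8 = 1.602.

n = 1.60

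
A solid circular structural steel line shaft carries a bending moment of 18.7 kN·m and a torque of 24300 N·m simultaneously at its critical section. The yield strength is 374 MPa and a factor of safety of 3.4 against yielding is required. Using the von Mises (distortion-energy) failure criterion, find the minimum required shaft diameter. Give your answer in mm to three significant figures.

σ_allow = σ_y/n = 374/3.4 = 110.0 MPa.
For a solid shaft σ_b = 32M/(πd³) and τ = 16T/(πd³), so the von Mises stress is σ' = (16/πd³)·√(4M²+3T²).
√(4M²+3T²) = √(4×(1.870×10^7)² + 3×(2.430×10^7)²) = 5.630×10^7 N·mm.
d³ = 16×5.630×10^7/(π×110.0) = 2.607×10^6 mm³.
d = 137.6 mm.

d = 138 mm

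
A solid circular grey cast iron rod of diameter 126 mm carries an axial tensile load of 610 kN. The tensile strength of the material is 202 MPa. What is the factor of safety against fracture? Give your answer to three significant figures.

A = πd²/4 = 12470 mm².
σ = F/A = 610000/12470 = 48.92 MPa.
n = 202/48.92 = 4.129.

n = 4.13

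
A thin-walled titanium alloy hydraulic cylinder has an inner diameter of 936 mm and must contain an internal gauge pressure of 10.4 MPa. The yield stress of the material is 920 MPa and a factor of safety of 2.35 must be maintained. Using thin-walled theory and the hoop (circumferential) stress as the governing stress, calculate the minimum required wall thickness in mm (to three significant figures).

σ_allow = 920/2.35 = 391.5 MPa.
Hoop stress σ_h = pD/(2t), so t = pD/(2σ_allow) = 10.4×936/(2×391.5) = 12.43 mm.

t = 12.4 mm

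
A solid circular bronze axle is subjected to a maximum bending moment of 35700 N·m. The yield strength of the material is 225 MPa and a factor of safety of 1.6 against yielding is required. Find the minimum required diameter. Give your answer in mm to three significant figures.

σ_allow = 225/1.6 = 140.6 MPa.
For a solid circular section σ = 32M/(πd³), so d³ = 32M/(π σ_allow) = 32×3.5700×10^7/(π×140.6) = 2.586×10^6 mm³.
d = 137.3 mm.

d = 137 mm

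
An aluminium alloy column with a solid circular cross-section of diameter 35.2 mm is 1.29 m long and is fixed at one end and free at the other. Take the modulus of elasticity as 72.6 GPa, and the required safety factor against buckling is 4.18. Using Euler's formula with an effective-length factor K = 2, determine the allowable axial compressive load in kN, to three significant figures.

I = πd⁴/64 = π×35.2⁴/64 = 75360 mm⁴.
Effective length L_e = KL = 2×1.29 m = 2580 mm.
Euler critical load P_cr = π²EI/L_e² = π²×72600×75360/2580² = 8112 N.
P_allow = P_cr/n = 8112/4.18 = 1941 N.

P_allow = 1.94 kN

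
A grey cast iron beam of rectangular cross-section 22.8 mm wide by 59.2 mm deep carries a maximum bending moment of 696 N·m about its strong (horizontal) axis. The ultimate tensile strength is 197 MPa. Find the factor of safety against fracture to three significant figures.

n = 3.77

Section modulus S = bh²/6 = 22.8×59.2²/6 = 13320 mm³.
σ = M/S = 696000/13320 = 52.26 MPa.
n = 197/52.26 = 3.770.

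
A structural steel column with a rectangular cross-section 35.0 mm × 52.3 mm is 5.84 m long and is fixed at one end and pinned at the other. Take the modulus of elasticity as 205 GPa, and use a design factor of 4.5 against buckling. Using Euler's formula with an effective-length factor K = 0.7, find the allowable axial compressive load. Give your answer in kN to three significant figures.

P_allow = 5.03 kN

Buckling occurs about the weak axis: I_min = h·b³/12 = 52.3×35.0³/12 = 186900 mm⁴ (b = 35.0 mm is the smaller dimension).
Effective length L_e = KL = 0.7×5.84 m = 4088 mm.
Euler critical load P_cr = π²EI/L_e² = π²×205000×186900/4088² = 22620 N.
P_allow = P_cr/n = 22620/4.5 = 5027 N.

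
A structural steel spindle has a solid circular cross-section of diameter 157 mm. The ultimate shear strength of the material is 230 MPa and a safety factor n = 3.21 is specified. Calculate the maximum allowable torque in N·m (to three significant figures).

τ_allow = 230/3.21 = 71.65 MPa.
For a solid shaft T_allow = τ_allow·πd³/16; πd³/16 = π×157³/16 = 759900 mm³.
T_allow = 71.65×759900 = 5.444×10^7 N·mm = 54440 N·m.

T_allow = 54400 N·m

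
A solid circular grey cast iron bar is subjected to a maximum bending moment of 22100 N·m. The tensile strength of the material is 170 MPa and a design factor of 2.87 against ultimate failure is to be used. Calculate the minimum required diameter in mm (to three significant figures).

σ_allow = 170/2.87 = 59.23 MPa.
For a solid circular section σ = 32M/(πd³), so d³ = 32M/(π σ_allow) = 32×2.2100×10^7/(π×59.23) = 3.800×10^6 mm³.
d = 156.1 mm.

d = 156 mm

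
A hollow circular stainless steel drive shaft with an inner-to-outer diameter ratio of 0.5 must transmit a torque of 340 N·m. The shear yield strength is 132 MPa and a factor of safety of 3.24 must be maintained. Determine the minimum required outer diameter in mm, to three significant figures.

τ_allow = 132/3.24 = 40.74 MPa.
For a hollow shaft τ = 16T/[πd_o³(1−k⁴)] with k = 0.5, so 1−k⁴ = 0.9375.
d_o³ = 16T/[π τ_allow (1−k⁴)] = 16×340000/(π×40.74×0.9375) = 45340 mm³.
d_o = 35.66 mm.

d_o = 35.7 mm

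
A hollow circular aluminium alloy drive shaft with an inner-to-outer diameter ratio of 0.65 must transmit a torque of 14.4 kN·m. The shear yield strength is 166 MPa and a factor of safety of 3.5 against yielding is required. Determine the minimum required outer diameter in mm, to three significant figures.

τ_allow = 166/3.5 = 47.43 MPa.
For a hollow shaft τ = 16T/[πd_o³(1−k⁴)] with k = 0.65, so 1−k⁴ = 0.8215.
d_o³ = 16T/[π τ_allow (1−k⁴)] = 16×1.4400×10^7/(π×47.43×0.8215) = 1.882×10^6 mm³.
d_o = 123.5 mm.

d_o = 123 mm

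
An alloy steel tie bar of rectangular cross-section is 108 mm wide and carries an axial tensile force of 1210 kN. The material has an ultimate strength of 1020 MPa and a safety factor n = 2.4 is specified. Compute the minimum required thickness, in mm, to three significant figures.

t = 26.4 mm

σ_allow = 1020/2.4 = 425.0 MPa.
Required area A = F/σ_allow = 1210000/425.0 = 2847 mm².
t = A/w = 2847/108 = 26.36 mm.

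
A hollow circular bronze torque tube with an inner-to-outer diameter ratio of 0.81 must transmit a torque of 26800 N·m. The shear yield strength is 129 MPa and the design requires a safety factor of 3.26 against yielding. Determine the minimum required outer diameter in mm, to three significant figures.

τ_allow = 129/3.26 = 39.57 MPa.
For a hollow shaft τ = 16T/[πd_o³(1−k⁴)] with k = 0.81, so 1−k⁴ = 0.5695.
d_o³ = 16T/[π τ_allow (1−k⁴)] = 16×2.6800×10^7/(π×39.57×0.5695) = 6.056×10^6 mm³.
d_o = 182.3 mm.

d_o = 182 mm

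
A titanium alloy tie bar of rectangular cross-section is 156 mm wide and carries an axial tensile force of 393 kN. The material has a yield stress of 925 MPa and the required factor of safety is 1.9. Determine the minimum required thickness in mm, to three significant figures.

t = 5.17 mm

σ_allow = 925/1.9 = 486.8 MPa.
Required area A = F/σ_allow = 393000/486.8 = 807.2 mm².
t = A/w = 807.2/156 = 5.175 mm.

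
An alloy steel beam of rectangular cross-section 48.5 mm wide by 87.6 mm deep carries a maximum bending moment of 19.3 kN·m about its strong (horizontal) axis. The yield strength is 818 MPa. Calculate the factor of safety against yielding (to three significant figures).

Section modulus S = bh²/6 = 48.5×87.6²/6 = 62030 mm³.
σ = M/S = 1.9300×10^7/62030 = 311.1 MPa.
n = 818/311.1 = 2.629.

n = 2.63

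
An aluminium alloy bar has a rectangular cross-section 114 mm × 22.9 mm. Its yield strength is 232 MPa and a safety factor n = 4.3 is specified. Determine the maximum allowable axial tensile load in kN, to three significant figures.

σ_allow = 232/4.3 = 53.95 MPa.
A = 114×22.9 = 2611 mm².
F_allow = σ_allow × A = 53.95×2611 = 140900 N.

F_allow = 141 kN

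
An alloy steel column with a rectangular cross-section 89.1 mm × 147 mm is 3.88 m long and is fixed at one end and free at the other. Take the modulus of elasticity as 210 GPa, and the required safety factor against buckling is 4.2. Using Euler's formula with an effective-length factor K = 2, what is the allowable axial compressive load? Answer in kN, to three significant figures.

P_allow = 71.0 kN

Buckling occurs about the weak axis: I_min = h·b³/12 = 147×89.1³/12 = 8.665×10^6 mm⁴ (b = 89.1 mm is the smaller dimension).
Effective length L_e = KL = 2×3.88 m = 7760 mm.
Euler critical load P_cr = π²EI/L_e² = π²×210000×8.665×10^6/7760² = 298200 N.
P_allow = P_cr/n = 298200/4.2 = 71010 N.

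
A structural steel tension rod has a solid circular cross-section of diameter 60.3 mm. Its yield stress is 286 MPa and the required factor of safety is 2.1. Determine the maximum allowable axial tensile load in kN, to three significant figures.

σ_allow = 286/2.1 = 136.2 MPa.
A = πd²/4 = π×60.3²/4 = 2856 mm².
F_allow = σ_allow × A = 136.2×2856 = 388900 N.

F_allow = 389 kN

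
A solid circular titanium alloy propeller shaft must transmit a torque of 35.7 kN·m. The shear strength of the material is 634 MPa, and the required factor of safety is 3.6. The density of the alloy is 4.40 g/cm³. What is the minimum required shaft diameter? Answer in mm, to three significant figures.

d = 101 mm

Allowable shear stress τ_allow = 634/3.6 = 176.1 MPa.
For a solid shaft τ = 16T/(πd³), so d³ = 16T/(π τ_allow) = 16×3.5700×10^7/(π×176.1) = 1.032×10^6 mm³.
d = (1.032×10^6)^(1/3) = 101.1 mm.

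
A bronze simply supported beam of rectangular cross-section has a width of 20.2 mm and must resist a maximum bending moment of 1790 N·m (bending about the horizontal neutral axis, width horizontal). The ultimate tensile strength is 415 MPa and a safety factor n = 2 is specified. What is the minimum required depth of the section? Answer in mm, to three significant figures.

σ_allow = 415/2 = 207.5 MPa.
For a rectangular section σ = 6M/(bh²), so h² = 6M/(b σ_allow) = 6×1790000/(20.2×207.5) = 2562 mm².
h = 50.62 mm.

h = 50.6 mm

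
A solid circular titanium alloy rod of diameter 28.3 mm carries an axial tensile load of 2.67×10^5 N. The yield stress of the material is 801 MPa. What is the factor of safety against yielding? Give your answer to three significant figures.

A = πd²/4 = 629.0 mm².
σ = F/A = 267000/629.0 = 424.5 MPa.
n = 801/424.5 = 1.887.

n = 1.89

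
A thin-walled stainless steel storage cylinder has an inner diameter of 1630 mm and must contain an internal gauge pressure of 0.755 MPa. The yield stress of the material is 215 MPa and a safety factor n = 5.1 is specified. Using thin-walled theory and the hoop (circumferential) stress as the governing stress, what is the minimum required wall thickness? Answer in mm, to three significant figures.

t = 14.6 mm

σ_allow = 215/5.1 = 42.16 MPa.
Hoop stress σ_h = pD/(2t), so t = pD/(2σ_allow) = 0.755×1630/(2×42.16) = 14.60 mm.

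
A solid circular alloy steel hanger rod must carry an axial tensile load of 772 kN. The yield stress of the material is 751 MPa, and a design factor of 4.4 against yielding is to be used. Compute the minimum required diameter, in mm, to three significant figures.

d = 75.9 mm

Allowable stress σ_allow = 751/4.4 = 170.7 MPa.
Required area A = F/σ_allow = 772000/170.7 = 4523 mm².
A = πd²/4 → d = √(4A/π) = 75.89 mm.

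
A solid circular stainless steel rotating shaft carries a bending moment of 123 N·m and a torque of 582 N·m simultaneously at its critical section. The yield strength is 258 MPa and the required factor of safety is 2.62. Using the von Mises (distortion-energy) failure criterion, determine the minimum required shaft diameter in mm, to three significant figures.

d = 37.7 mm

σ_allow = σ_y/n = 258/2.62 = 98.47 MPa.
For a solid shaft σ_b = 32M/(πd³) and τ = 16T/(πd³), so the von Mises stress is σ' = (16/πd³)·√(4M²+3T²).
√(4M²+3T²) = √(4×(123000)² + 3×(582000)²) = 1.038×10^6 N·mm.
d³ = 16×1.038×10^6/(π×98.47) = 53670 mm³.
d = 37.72 mm.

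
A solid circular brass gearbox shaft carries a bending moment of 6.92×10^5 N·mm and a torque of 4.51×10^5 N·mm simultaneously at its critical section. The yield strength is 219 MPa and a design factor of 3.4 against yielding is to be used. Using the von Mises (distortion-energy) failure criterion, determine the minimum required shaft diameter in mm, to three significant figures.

d = 50.1 mm

σ_allow = σ_y/n = 219/3.4 = 64.41 MPa.
For a solid shaft σ_b = 32M/(πd³) and τ = 16T/(πd³), so the von Mises stress is σ' = (16/πd³)·√(4M²+3T²).
√(4M²+3T²) = √(4×(692000)² + 3×(451000)²) = 1.589×10^6 N·mm.
d³ = 16×1.589×10^6/(π×64.41) = 125700 mm³.
d = 50.09 mm.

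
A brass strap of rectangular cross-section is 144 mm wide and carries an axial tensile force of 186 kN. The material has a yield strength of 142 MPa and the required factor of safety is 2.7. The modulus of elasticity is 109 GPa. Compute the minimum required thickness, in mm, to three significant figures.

σ_allow = 142/2.7 = 52.59 MPa.
Required area A = F/σ_allow = 186000/52.59 = 3537 mm².
t = A/w = 3537/144 = 24.56 mm.

t = 24.6 mm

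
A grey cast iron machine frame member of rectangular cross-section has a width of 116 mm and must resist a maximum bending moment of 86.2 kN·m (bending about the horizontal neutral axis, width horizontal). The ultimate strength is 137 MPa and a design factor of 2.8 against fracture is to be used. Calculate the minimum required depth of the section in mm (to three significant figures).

σ_allow = 137/2.8 = 48.93 MPa.
For a rectangular section σ = 6M/(bh²), so h² = 6M/(b σ_allow) = 6×8.6200×10^7/(116×48.93) = 91130 mm².
h = 301.9 mm.

h = 302 mm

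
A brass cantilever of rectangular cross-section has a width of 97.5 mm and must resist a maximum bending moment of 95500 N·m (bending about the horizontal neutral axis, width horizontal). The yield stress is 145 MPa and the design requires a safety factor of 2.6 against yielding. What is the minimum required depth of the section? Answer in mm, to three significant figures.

h = 325 mm

σ_allow = 145/2.6 = 55.77 MPa.
For a rectangular section σ = 6M/(bh²), so h² = 6M/(b σ_allow) = 6×9.5500×10^7/(97.5×55.77) = 105400 mm².
h = 324.6 mm.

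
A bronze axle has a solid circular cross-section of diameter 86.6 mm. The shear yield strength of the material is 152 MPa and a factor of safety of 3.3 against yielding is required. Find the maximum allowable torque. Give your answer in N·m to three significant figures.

T_allow = 5870 N·m

τ_allow = 152/3.3 = 46.06 MPa.
For a solid shaft T_allow = τ_allow·πd³/16; πd³/16 = π×86.6³/16 = 127500 mm³.
T_allow = 46.06×127500 = 5.874×10^6 N·mm = 5874 N·m.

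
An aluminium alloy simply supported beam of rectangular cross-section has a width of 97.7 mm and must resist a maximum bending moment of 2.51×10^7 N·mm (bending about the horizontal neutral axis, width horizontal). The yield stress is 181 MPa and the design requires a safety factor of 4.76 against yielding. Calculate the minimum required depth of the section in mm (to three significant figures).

σ_allow = 181/4.76 = 38.03 MPa.
For a rectangular section σ = 6M/(bh²), so h² = 6M/(b σ_allow) = 6×2.5100×10^7/(97.7×38.03) = 40540 mm².
h = 201.3 mm.

h = 201 mm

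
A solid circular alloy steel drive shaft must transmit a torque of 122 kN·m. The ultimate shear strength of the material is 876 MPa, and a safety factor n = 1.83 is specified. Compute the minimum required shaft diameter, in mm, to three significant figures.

d = 109 mm

Allowable shear stress τ_allow = 876/1.83 = 478.7 MPa.
For a solid shaft τ = 16T/(πd³), so d³ = 16T/(π τ_allow) = 16×1.2200×10^8/(π×478.7) = 1.298×10^6 mm³.
d = (1.298×10^6)^(1/3) = 109.1 mm.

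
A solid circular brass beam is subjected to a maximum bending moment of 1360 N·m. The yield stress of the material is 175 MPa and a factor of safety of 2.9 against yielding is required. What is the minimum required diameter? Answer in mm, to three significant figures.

d = 61.2 mm

σ_allow = 175/2.9 = 60.34 MPa.
For a solid circular section σ = 32M/(πd³), so d³ = 32M/(π σ_allow) = 32×1360000/(π×60.34) = 229600 mm³.
d = 61.23 mm.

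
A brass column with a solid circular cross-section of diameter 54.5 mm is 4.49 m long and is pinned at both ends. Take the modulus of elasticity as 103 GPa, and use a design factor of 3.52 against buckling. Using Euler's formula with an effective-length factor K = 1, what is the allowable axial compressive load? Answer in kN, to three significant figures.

P_allow = 6.20 kN

I = πd⁴/64 = π×54.5⁴/64 = 433100 mm⁴.
Effective length L_e = KL = 1×4.49 m = 4490 mm.
Euler critical load P_cr = π²EI/L_e² = π²×103000×433100/4490² = 21840 N.
P_allow = P_cr/n = 21840/3.52 = 6204 N.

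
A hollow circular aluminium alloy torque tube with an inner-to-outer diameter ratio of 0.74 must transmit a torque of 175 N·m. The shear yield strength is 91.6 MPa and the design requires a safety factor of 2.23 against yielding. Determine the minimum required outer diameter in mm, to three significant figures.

d_o = 31.4 mm

τ_allow = 91.6/2.23 = 41.08 MPa.
For a hollow shaft τ = 16T/[πd_o³(1−k⁴)] with k = 0.74, so 1−k⁴ = 0.7001.
d_o³ = 16T/[π τ_allow (1−k⁴)] = 16×175000/(π×41.08×0.7001) = 30990 mm³.
d_o = 31.41 mm.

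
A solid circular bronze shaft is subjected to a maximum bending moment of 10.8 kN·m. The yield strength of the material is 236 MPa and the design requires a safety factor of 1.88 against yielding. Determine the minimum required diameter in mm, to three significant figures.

σ_allow = 236/1.88 = 125.5 MPa.
For a solid circular section σ = 32M/(πd³), so d³ = 32M/(π σ_allow) = 32×1.0800×10^7/(π×125.5) = 876300 mm³.
d = 95.70 mm.

d = 95.7 mm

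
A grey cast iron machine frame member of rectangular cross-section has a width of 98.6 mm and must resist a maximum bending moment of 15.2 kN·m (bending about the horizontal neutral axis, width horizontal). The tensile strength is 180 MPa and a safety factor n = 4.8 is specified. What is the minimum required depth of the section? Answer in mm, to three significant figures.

h = 157 mm

σ_allow = 180/4.8 = 37.50 MPa.
For a rectangular section σ = 6M/(bh²), so h² = 6M/(b σ_allow) = 6×1.5200×10^7/(98.6×37.50) = 24670 mm².
h = 157.1 mm.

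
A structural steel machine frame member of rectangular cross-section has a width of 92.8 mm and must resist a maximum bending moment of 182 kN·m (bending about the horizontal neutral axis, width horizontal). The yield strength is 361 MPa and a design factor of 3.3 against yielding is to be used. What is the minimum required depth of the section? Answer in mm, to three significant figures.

h = 328 mm

σ_allow = 361/3.3 = 109.4 MPa.
For a rectangular section σ = 6M/(bh²), so h² = 6M/(b σ_allow) = 6×1.8200×10^8/(92.8×109.4) = 107600 mm².
h = 328.0 mm.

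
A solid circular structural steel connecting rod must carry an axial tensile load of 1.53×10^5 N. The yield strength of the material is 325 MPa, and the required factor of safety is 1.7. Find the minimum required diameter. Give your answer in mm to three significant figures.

Allowable stress σ_allow = 325/1.7 = 191.2 MPa.
Required area A = F/σ_allow = 153000/191.2 = 800.3 mm².
A = πd²/4 → d = √(4A/π) = 31.92 mm.

d = 31.9 mm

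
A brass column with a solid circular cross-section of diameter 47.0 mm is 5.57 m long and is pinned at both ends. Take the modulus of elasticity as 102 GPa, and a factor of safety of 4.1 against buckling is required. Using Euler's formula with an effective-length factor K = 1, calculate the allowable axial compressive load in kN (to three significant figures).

P_allow = 1.90 kN

I = πd⁴/64 = π×47.0⁴/64 = 239500 mm⁴.
Effective length L_e = KL = 1×5.57 m = 5570 mm.
Euler critical load P_cr = π²EI/L_e² = π²×102000×239500/5570² = 7772 N.
P_allow = P_cr/n = 7772/4.1 = 1896 N.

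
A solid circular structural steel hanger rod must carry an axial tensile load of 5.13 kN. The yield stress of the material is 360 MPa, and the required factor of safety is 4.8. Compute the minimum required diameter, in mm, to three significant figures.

Allowable stress σ_allow = 360/4.8 = 75.00 MPa.
Required area A = F/σ_allow = 5130.0/75.00 = 68.40 mm².
A = πd²/4 → d = √(4A/π) = 9.332 mm.

d = 9.33 mm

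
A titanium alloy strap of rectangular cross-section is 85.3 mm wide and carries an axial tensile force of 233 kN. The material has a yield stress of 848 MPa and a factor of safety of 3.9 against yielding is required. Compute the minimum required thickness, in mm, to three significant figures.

σ_allow = 848/3.9 = 217.4 MPa.
Required area A = F/σ_allow = 233000/217.4 = 1072 mm².
t = A/w = 1072/85.3 = 12.56 mm.

t = 12.6 mm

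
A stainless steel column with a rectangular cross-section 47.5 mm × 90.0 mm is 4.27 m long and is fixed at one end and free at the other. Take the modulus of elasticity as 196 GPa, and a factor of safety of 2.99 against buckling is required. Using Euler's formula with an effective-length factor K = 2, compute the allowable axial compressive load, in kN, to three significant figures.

P_allow = 7.13 kN

Buckling occurs about the weak axis: I_min = h·b³/12 = 90.0×47.5³/12 = 803800 mm⁴ (b = 47.5 mm is the smaller dimension).
Effective length L_e = KL = 2×4.27 m = 8540 mm.
Euler critical load P_cr = π²EI/L_e² = π²×196000×803800/8540² = 21320 N.
P_allow = P_cr/n = 21320/2.99 = 7130 N.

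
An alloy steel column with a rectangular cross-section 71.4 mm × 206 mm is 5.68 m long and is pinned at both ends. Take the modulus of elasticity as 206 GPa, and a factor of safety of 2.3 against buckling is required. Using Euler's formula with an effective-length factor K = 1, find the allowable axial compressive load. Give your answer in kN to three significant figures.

P_allow = 171 kN

Buckling occurs about the weak axis: I_min = h·b³/12 = 206×71.4³/12 = 6.249×10^6 mm⁴ (b = 71.4 mm is the smaller dimension).
Effective length L_e = KL = 1×5.68 m = 5680 mm.
Euler critical load P_cr = π²EI/L_e² = π²×206000×6.249×10^6/5680² = 393800 N.
P_allow = P_cr/n = 393800/2.3 = 171200 N.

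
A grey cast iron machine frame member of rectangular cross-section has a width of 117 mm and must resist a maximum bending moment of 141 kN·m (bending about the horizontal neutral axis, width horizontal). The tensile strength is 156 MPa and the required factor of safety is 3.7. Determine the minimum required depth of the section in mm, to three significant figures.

h = 414 mm

σ_allow = 156/3.7 = 42.16 MPa.
For a rectangular section σ = 6M/(bh²), so h² = 6M/(b σ_allow) = 6×1.4100×10^8/(117×42.16) = 171500 mm².
h = 414.1 mm.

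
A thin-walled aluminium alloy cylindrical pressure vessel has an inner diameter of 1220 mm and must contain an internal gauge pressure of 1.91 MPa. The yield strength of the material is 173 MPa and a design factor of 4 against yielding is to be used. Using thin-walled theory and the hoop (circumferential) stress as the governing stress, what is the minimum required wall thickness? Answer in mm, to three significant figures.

t = 26.9 mm

σ_allow = 173/4 = 43.25 MPa.
Hoop stress σ_h = pD/(2t), so t = pD/(2σ_allow) = 1.91×1220/(2×43.25) = 26.94 mm.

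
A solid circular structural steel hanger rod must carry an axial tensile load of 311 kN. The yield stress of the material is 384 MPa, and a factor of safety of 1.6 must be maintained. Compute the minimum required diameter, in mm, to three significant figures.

d = 40.6 mm

Allowable stress σ_allow = 384/1.6 = 240.0 MPa.
Required area A = F/σ_allow = 311000/240.0 = 1296 mm².
A = πd²/4 → d = √(4A/π) = 40.62 mm.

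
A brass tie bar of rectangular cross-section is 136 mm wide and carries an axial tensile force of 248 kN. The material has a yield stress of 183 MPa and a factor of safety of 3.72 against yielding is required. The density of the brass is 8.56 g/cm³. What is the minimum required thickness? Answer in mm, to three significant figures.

t = 37.1 mm

σ_allow = 183/3.72 = 49.19 MPa.
Required area A = F/σ_allow = 248000/49.19 = 5041 mm².
t = A/w = 5041/136 = 37.07 mm.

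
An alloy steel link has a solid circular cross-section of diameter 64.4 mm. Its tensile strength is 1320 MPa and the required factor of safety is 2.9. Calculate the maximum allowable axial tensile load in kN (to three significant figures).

F_allow = 1480 kN

σ_allow = 1320/2.9 = 455.2 MPa.
A = πd²/4 = π×64.4²/4 = 3257 mm².
F_allow = σ_allow × A = 455.2×3257 = 1.483×10^6 N.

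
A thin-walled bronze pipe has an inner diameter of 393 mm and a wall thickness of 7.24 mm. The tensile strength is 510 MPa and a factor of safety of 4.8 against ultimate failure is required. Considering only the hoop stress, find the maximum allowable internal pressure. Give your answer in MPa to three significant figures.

p_allow = 3.91 MPa

σ_allow = 510/4.8 = 106.2 MPa.
σ_h = pD/(2t) → p_allow = 2σ_allow t/D = 2×106.2×7.24/393 = 3.915 MPa.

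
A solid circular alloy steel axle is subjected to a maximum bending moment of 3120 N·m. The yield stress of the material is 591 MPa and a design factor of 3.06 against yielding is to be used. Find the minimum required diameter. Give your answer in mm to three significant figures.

σ_allow = 591/3.06 = 193.1 MPa.
For a solid circular section σ = 32M/(πd³), so d³ = 32M/(π σ_allow) = 32×3120000/(π×193.1) = 164500 mm³.
d = 54.80 mm.

d = 54.8 mm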